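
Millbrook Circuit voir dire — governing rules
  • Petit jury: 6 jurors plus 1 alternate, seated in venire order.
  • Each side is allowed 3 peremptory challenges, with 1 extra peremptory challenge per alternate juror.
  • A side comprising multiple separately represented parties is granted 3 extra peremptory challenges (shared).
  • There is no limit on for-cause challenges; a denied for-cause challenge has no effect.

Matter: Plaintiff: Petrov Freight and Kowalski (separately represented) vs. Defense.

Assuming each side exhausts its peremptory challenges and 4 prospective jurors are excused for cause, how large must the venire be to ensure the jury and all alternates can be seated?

22

Seats to fill: 6 + 1 alternates = 7.
Peremptories — Plaintiff: 3 + 1×1 + 3 = 7; Defense: 3 + 1×1 = 4; total 11.
For-cause removals: 4.
Minimum venire: 7 + 11 + 4 = 22.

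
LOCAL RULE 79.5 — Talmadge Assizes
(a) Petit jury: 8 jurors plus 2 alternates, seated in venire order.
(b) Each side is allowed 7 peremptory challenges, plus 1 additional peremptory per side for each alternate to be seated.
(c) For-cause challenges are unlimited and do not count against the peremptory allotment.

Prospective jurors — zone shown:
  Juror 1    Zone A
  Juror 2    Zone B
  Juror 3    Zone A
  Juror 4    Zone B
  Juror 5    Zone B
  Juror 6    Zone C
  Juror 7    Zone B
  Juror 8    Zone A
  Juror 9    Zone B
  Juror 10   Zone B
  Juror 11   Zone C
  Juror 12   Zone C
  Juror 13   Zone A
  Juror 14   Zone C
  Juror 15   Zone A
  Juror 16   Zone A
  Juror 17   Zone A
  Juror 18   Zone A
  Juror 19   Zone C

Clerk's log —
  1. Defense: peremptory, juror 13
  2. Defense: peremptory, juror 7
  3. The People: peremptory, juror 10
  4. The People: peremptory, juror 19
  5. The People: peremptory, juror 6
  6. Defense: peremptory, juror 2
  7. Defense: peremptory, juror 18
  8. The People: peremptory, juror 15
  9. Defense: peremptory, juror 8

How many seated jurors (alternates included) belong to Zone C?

3

Removed: #2, #6, #7, #8, #10, #13, #15, #18, #19.
Seated (10 incl. alternates): #1, #3, #4, #5, #9, #11, #12, #14, #16, #17.
Of those, in Zone C: #11, #12, #14 → 3.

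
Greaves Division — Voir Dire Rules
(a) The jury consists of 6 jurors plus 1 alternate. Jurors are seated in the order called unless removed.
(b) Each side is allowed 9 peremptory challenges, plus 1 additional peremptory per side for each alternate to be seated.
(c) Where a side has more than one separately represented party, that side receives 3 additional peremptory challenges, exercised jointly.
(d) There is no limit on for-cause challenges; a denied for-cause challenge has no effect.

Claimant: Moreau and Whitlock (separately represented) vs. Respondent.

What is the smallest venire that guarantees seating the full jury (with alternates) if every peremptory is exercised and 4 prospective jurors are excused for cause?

Seats to fill: 6 + 1 alternates = 7.
Peremptories — Claimant: 9 + 1×1 + 3 = 13; Respondent: 9 + 1×1 = 10; total 23.
For-cause removals: 4.
Minimum venire: 7 + 23 + 4 = 34.

34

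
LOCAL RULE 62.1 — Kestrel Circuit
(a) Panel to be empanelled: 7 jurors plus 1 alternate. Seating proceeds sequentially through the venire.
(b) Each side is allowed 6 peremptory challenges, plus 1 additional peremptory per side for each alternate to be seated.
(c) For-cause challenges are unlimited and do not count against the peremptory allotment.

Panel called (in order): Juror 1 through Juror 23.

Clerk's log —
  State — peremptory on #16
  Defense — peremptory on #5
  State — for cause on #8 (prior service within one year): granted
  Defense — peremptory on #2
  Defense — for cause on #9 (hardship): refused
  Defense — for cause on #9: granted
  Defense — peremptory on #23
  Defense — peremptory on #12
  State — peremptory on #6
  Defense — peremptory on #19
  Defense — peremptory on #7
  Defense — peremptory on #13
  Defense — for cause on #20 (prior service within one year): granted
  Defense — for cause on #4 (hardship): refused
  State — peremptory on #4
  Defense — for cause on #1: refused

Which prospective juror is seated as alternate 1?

Removed: #2, #4, #5, #6, #7, #8, #9, #12, #13, #16, #19, #20, #23. (#1 stays — for-cause denied.)
Filling seats in venire order through position 8: #1, #3, #10, #11, #14, #15, #17, #18.
So alternate 1 is #18.

18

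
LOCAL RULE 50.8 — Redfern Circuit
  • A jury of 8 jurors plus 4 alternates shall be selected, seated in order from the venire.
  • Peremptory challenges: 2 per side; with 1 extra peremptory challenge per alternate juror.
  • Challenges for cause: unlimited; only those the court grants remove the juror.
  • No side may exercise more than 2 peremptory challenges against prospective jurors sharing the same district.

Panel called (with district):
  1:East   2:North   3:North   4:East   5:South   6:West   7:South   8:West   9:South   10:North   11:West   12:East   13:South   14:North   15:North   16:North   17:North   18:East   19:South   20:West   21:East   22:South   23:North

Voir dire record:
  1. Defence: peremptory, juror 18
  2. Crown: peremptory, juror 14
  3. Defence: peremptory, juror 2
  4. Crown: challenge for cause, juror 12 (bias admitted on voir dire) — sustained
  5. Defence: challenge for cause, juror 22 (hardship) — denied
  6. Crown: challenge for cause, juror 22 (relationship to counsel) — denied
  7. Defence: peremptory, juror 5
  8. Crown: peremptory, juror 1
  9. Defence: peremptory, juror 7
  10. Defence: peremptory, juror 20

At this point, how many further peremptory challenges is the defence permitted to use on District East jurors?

1

Defence peremptories so far: #18, #2, #5, #7, #20 — 5 of 6 used, 1 left overall.
Against District East: #18 — 1 used; per-district cap 2 leaves 1.
Binding limit: min(1, 1) = 1.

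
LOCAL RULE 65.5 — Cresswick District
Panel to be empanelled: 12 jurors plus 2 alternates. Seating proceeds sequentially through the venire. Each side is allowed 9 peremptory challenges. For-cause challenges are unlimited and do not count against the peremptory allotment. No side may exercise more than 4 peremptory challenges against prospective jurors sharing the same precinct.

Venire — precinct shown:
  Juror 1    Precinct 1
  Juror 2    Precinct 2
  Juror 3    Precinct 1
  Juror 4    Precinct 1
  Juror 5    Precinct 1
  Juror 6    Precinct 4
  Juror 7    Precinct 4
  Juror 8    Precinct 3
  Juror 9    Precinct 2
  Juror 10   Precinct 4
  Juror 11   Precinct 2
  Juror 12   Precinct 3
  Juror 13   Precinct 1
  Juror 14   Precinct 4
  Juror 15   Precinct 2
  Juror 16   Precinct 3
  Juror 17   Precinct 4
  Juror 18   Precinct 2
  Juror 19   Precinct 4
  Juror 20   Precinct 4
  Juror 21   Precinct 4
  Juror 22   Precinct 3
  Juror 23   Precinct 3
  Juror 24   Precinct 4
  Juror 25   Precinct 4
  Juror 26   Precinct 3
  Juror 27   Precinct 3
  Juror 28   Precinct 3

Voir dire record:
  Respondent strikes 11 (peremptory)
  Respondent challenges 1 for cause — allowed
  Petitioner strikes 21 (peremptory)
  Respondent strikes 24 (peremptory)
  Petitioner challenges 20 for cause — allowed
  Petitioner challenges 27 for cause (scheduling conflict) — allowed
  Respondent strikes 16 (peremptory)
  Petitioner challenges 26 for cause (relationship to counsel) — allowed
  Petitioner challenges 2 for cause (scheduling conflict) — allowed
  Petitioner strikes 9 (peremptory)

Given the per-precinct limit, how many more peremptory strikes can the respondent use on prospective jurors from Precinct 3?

Respondent peremptories so far: #11, #24, #16 — 3 of 9 used, 6 left overall.
Against Precinct 3: #16 — 1 used; per-precinct cap 4 leaves 3.
Binding limit: min(6, 3) = 3.

3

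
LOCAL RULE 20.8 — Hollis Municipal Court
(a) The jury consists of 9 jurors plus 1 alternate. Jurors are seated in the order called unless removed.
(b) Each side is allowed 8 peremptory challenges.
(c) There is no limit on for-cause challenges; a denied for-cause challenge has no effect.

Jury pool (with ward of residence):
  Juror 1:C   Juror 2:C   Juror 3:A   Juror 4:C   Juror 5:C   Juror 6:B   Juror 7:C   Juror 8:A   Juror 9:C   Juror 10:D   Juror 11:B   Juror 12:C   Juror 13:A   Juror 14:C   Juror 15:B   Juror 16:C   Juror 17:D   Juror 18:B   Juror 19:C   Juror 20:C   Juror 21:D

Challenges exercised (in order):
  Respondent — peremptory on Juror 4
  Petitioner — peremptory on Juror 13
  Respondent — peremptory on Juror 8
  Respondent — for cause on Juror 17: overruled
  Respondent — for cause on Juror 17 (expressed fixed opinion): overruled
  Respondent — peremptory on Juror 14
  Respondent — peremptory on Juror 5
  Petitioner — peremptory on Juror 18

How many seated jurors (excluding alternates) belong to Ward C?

Removed: #4, #5, #8, #13, #14, #18.
Seated jurors 1–9: #1, #2, #3, #6, #7, #9, #10, #11, #12 (alternates #15 not counted).
Of those, in Ward C: #1, #2, #7, #9, #12 → 5.

5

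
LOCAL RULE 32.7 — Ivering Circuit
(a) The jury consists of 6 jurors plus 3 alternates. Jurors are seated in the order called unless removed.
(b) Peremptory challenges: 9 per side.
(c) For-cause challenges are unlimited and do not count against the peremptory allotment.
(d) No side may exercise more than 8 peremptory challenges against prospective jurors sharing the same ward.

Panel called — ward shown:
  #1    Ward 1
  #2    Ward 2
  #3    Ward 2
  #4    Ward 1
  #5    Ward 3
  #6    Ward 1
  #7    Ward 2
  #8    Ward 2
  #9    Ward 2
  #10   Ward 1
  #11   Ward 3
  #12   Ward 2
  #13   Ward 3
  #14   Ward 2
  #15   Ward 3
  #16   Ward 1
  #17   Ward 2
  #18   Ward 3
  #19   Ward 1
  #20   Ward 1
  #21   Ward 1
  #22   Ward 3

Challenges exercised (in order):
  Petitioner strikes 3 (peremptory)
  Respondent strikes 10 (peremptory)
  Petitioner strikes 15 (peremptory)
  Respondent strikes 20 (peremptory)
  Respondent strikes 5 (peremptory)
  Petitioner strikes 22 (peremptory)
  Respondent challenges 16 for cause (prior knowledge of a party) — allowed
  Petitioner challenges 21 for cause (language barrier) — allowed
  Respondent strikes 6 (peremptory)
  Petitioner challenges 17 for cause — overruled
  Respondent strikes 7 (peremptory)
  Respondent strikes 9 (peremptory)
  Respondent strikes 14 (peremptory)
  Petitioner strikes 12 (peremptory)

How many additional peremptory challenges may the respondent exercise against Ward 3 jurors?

Respondent peremptories so far: #10, #20, #5, #6, #7, #9, #14 — 7 of 9 used, 2 left overall.
Against Ward 3: #5 — 1 used; per-ward cap 8 leaves 7.
Binding limit: min(2, 7) = 2.

2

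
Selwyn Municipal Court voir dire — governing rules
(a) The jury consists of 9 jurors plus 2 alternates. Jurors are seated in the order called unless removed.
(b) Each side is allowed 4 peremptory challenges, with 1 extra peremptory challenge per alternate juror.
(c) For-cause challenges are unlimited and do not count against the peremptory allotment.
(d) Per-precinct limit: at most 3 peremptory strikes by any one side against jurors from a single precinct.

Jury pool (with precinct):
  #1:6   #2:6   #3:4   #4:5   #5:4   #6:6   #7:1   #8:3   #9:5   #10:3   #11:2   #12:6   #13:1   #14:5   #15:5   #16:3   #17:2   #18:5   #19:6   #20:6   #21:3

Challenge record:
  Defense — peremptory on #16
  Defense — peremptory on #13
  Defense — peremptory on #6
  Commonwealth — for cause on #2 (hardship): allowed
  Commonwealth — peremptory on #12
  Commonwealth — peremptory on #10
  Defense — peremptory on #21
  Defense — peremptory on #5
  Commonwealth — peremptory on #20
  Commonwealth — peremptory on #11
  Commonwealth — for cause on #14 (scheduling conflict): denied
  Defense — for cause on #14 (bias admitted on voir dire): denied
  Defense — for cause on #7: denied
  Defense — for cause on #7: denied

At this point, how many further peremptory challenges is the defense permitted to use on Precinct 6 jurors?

Defense peremptories so far: #16, #13, #6, #21, #5 — 5 of 6 used, 1 left overall.
Against Precinct 6: #6 — 1 used; per-precinct cap 3 leaves 2.
Binding limit: min(1, 2) = 1.

1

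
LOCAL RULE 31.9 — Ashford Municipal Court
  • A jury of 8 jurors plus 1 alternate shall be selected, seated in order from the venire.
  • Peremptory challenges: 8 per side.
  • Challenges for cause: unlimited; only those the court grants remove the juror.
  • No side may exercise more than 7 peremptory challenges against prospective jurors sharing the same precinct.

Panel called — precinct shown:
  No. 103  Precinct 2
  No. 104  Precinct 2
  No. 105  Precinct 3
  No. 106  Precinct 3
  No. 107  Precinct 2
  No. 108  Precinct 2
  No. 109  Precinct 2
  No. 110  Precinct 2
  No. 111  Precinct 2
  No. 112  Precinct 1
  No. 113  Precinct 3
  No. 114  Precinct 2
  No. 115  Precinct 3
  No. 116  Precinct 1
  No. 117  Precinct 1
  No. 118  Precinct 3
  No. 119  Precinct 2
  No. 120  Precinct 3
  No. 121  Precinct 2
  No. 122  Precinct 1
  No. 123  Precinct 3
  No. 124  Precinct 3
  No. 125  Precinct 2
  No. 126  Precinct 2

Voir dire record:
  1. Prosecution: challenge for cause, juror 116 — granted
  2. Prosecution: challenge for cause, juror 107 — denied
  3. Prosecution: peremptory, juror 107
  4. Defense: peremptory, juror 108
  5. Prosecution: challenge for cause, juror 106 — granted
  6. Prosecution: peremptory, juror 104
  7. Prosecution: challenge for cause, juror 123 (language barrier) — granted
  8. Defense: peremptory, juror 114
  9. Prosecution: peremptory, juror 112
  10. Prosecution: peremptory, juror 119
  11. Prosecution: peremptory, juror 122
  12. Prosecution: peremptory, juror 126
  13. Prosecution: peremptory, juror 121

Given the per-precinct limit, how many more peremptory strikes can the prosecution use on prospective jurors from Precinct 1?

1

Prosecution peremptories so far: #107, #104, #112, #119, #122, #126, #121 — 7 of 8 used, 1 left overall.
Against Precinct 1: #112, #122 — 2 used; per-precinct cap 7 leaves 5.
Binding limit: min(1, 5) = 1.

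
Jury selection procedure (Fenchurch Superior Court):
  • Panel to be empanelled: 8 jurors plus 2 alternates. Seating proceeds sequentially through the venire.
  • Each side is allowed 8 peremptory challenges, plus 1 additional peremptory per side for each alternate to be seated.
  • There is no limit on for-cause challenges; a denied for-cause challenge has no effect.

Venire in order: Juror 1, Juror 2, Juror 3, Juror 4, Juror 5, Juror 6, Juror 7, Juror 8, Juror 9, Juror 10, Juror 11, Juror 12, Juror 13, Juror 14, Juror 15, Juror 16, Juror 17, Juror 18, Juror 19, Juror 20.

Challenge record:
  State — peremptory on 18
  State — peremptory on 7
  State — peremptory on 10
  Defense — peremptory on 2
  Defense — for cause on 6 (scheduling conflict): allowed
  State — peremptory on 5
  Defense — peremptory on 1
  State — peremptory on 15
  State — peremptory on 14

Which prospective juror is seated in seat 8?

Removed: #1, #2, #5, #6, #7, #10, #14, #15, #18.
Seating in order: seats 1–8 → #3, #4, #8, #9, #11, #12, #13, #16; alternates → #17, #19.
So seat 8 is #16.

16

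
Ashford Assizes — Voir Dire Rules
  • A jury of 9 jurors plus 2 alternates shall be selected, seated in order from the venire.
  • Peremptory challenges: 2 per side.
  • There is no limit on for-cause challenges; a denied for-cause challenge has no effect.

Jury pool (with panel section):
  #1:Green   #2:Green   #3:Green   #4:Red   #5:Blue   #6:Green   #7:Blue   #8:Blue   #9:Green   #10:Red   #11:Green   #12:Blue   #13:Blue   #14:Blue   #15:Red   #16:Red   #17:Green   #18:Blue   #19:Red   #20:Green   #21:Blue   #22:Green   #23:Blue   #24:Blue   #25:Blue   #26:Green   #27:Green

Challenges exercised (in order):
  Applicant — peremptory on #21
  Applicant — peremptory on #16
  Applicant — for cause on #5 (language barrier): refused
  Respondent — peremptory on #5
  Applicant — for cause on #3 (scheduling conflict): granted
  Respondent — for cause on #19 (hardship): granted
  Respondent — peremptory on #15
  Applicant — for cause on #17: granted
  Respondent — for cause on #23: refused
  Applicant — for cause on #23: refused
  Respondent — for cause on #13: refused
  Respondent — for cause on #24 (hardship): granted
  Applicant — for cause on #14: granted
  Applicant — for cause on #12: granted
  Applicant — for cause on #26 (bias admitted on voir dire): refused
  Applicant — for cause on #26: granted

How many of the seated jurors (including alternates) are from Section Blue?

Removed: #3, #5, #12, #14, #15, #16, #17, #19, #21, #24, #26.
Seated (11 incl. alternates): #1, #2, #4, #6, #7, #8, #9, #10, #11, #13, #18.
Of those, in Section Blue: #7, #8, #13, #18 → 4.

4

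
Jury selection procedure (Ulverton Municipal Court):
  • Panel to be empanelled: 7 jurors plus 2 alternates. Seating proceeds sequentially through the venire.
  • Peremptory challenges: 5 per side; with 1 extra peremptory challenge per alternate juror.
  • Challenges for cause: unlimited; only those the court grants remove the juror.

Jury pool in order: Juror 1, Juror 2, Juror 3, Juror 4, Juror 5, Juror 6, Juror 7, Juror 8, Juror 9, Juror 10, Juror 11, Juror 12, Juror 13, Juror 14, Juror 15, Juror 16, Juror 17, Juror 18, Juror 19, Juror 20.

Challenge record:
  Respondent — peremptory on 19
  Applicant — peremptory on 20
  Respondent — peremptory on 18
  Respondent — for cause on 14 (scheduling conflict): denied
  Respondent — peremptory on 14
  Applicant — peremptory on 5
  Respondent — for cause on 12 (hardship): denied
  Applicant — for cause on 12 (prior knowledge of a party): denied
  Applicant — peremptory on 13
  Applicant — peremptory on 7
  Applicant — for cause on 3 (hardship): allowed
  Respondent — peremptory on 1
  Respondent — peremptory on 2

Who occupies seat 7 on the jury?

12

Removed: #1, #2, #3, #5, #7, #13, #14, #18, #19, #20. (#12 stays — for-cause denied.)
Seating in order: seats 1–7 → #4, #6, #8, #9, #10, #11, #12; alternates → #15, #16.
So seat 7 is #12.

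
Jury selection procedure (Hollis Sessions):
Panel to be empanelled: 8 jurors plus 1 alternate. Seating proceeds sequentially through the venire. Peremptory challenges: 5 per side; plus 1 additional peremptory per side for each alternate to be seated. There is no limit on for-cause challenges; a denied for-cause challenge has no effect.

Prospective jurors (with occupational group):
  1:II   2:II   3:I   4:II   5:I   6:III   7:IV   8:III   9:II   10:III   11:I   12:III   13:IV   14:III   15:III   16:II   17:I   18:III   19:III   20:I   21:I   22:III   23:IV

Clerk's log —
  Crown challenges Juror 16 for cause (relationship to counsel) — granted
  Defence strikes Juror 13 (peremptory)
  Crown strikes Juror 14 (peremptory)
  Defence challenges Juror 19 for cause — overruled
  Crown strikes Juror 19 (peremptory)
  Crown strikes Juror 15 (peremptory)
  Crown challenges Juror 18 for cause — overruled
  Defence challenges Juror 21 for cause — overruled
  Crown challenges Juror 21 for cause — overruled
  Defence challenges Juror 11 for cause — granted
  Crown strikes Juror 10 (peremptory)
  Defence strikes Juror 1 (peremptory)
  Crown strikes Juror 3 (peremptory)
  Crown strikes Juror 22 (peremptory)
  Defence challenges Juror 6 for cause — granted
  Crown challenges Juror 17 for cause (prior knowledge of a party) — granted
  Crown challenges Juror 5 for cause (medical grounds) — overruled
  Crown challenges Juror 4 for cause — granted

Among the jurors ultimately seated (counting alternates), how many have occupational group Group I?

3

Removed: #1, #3, #4, #6, #10, #11, #13, #14, #15, #16, #17, #19, #22.
Seated (9 incl. alternates): #2, #5, #7, #8, #9, #12, #18, #20, #21.
Of those, in Group I: #5, #20, #21 → 3.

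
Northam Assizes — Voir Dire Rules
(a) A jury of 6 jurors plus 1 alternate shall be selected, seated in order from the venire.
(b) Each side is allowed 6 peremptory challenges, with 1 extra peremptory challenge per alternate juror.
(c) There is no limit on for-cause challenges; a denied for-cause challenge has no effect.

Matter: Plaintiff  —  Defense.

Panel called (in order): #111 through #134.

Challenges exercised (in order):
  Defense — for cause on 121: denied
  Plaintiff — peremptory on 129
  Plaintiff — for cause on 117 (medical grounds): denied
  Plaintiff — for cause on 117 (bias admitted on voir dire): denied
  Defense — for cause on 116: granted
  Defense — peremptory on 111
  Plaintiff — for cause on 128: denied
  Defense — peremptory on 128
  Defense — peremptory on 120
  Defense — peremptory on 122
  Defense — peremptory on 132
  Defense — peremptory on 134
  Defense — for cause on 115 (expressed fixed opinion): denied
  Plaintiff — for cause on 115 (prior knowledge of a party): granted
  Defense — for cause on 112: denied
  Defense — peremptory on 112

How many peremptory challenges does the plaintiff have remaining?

6

Plaintiff allotment: 6 base + 1 × 1 alternate = 7.
Plaintiff peremptories used: #129 — 1 (for-cause on #117, #117, #128, #115 don't count).
Remaining: 7 − 1 = 6.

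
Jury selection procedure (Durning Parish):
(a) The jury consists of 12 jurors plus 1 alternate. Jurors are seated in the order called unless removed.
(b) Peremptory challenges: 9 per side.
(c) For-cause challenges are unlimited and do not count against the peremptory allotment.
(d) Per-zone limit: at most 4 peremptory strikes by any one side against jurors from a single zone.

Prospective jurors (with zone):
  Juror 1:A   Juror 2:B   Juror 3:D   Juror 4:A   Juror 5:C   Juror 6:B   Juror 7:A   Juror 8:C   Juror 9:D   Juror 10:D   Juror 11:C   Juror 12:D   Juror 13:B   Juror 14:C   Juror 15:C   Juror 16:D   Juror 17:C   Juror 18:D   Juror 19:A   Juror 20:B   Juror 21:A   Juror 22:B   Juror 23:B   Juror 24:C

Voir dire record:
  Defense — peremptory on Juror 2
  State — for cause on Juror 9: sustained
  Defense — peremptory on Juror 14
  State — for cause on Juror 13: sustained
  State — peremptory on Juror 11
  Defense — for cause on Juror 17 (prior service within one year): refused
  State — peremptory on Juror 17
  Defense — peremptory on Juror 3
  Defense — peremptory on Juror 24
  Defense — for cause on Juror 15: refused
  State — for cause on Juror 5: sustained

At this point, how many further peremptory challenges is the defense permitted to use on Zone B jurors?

3

Defense peremptories so far: #2, #14, #3, #24 — 4 of 9 used, 5 left overall.
Against Zone B: #2 — 1 used; per-zone cap 4 leaves 3.
Binding limit: min(5, 3) = 3.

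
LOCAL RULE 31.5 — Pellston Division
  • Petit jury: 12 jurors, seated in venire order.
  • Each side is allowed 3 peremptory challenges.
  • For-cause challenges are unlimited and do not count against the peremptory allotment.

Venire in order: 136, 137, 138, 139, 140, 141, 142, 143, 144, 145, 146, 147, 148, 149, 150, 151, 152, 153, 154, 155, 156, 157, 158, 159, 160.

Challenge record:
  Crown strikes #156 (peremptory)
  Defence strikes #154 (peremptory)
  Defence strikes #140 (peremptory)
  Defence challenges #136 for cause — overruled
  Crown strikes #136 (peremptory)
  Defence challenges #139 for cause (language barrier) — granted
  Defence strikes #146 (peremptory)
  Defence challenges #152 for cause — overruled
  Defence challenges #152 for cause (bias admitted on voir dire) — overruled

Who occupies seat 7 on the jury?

Removed: #136, #139, #140, #146, #154, #156. (#152 stays — for-cause denied.)
Seating in order: seats 1–12 → #137, #138, #141, #142, #143, #144, #145, #147, #148, #149, #150, #151.
So seat 7 is #145.

145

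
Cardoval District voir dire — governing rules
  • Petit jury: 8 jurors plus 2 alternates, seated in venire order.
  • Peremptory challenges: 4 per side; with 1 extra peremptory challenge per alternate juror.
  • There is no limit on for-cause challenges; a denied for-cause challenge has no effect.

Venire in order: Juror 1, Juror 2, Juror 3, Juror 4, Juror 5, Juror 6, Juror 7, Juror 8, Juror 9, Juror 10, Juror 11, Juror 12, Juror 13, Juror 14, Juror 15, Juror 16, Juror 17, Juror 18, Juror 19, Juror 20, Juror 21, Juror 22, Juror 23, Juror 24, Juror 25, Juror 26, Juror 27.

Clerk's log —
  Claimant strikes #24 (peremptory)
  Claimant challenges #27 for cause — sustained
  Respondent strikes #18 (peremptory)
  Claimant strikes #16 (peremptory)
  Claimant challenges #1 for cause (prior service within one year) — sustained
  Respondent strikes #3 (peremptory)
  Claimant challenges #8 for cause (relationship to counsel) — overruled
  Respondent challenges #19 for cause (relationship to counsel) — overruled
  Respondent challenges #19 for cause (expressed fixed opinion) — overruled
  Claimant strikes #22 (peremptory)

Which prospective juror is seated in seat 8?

10

Removed: #1, #3, #16, #18, #22, #24, #27. (#8, #19 stay — for-cause denied.)
Seating in order: seats 1–8 → #2, #4, #5, #6, #7, #8, #9, #10; alternates → #11, #12.
So seat 8 is #10.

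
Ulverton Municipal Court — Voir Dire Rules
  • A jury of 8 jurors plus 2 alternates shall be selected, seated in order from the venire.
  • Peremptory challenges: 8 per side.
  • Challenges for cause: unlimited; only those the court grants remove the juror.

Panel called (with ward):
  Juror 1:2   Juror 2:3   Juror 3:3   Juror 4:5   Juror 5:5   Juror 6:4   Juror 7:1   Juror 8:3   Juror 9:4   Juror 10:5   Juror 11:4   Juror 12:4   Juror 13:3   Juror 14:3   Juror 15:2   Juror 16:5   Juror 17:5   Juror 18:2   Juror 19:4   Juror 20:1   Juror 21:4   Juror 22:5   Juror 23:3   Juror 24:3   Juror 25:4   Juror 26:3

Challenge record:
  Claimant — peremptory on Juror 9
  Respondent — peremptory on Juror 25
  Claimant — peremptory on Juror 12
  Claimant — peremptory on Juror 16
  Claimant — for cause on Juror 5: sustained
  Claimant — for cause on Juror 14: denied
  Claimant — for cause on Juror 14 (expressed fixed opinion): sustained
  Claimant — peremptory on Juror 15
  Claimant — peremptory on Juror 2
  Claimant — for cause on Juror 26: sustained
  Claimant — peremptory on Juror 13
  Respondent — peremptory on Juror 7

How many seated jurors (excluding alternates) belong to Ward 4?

2

Removed: #2, #5, #7, #9, #12, #13, #14, #15, #16, #25, #26.
Seated jurors 1–8: #1, #3, #4, #6, #8, #10, #11, #17 (alternates #18, #19 not counted).
Of those, in Ward 4: #6, #11 → 2.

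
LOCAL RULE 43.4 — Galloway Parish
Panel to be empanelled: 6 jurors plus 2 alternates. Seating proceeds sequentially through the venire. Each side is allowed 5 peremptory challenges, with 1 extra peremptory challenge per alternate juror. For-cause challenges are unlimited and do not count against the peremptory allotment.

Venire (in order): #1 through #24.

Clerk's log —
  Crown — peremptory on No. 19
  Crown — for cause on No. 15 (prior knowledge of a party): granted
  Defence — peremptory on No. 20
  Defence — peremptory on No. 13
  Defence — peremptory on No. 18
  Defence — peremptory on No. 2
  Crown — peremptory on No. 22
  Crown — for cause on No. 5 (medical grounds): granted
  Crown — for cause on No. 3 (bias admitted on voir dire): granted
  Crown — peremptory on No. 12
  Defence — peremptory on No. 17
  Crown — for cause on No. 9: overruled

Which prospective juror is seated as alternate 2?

11

Removed: #2, #3, #5, #12, #13, #15, #17, #18, #19, #20, #22. (#9 stays — for-cause denied.)
Seating in order: seats 1–6 → #1, #4, #6, #7, #8, #9; alternates → #10, #11.
So alternate 2 is #11.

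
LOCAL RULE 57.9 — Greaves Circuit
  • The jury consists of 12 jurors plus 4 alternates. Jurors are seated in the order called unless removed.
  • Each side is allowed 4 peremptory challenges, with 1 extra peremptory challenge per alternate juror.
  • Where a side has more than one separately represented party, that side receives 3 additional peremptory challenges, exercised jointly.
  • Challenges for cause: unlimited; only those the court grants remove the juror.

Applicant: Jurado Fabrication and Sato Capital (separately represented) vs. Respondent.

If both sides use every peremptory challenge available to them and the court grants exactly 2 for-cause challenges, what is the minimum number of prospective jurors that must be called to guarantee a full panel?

Seats to fill: 12 + 4 alternates = 16.
Peremptories — Applicant: 4 + 1×4 + 3 = 11; Respondent: 4 + 1×4 = 8; total 19.
For-cause removals: 2.
Minimum venire: 16 + 19 + 2 = 37.

37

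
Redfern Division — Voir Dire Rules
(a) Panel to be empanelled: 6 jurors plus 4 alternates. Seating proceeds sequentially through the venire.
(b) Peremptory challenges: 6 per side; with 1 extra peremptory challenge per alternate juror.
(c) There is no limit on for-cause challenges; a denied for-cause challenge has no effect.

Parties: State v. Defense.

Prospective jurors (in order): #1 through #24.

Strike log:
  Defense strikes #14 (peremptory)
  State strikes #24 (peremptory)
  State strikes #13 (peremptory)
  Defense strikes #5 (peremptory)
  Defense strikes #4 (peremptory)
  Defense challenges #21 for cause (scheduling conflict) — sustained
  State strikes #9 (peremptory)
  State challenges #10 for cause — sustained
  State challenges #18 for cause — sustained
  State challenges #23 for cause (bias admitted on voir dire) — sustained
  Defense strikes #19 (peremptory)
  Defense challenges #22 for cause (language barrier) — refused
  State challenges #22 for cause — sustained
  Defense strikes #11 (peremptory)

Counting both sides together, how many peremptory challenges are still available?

12

State allotment: 6 base + 1 × 4 alternates = 10. Defense allotment: 6 base + 1 × 4 alternates = 10.
State peremptories used: #24, #13, #9 — 3 (for-cause on #10, #18, #23, #22 don't count).
Defense peremptories used: #14, #5, #4, #19, #11 — 5 (for-cause on #21, #22 don't count).
Remaining: (10 − 3) + (10 − 5) = 12.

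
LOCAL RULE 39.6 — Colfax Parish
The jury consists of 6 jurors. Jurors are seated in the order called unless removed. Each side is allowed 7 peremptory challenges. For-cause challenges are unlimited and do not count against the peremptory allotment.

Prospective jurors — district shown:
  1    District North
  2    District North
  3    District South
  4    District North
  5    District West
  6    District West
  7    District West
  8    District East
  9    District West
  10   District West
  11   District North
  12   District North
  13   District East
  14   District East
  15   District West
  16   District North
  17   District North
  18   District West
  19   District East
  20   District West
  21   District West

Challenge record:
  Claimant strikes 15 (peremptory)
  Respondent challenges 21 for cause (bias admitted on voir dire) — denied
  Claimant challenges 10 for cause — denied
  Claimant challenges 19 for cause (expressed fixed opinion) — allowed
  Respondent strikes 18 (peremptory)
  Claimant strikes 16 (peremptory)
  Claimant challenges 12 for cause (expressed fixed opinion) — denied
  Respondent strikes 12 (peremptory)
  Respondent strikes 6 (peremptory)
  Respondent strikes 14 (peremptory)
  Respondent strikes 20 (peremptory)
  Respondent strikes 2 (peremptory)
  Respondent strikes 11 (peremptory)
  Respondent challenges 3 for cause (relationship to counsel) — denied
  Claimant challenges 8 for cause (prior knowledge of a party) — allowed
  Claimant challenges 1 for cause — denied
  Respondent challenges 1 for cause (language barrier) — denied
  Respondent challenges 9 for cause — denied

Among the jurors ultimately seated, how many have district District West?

3

Removed: #2, #6, #8, #11, #12, #14, #15, #16, #18, #19, #20.
Seated jurors 1–6: #1, #3, #4, #5, #7, #9.
Of those, in District West: #5, #7, #9 → 3.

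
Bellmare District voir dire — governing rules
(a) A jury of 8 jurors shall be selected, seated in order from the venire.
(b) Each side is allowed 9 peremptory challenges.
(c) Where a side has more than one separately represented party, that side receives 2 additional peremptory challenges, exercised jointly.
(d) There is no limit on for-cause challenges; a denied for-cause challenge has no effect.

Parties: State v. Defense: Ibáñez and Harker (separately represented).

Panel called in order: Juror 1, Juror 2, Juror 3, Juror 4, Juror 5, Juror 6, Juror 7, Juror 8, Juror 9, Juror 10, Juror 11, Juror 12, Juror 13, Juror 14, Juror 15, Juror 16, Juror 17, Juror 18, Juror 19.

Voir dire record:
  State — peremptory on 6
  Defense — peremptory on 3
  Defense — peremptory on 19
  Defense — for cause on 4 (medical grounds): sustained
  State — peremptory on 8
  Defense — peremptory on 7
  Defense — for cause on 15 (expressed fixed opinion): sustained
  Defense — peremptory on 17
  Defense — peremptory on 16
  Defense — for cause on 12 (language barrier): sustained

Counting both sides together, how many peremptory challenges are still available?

State allotment: 9. Defense allotment: 9 base + 2 multi-party = 11.
State peremptories used: #6, #8 — 2.
Defense peremptories used: #3, #19, #7, #17, #16 — 5 (for-cause on #4, #15, #12 don't count).
Remaining: (9 − 2) + (11 − 5) = 13.

13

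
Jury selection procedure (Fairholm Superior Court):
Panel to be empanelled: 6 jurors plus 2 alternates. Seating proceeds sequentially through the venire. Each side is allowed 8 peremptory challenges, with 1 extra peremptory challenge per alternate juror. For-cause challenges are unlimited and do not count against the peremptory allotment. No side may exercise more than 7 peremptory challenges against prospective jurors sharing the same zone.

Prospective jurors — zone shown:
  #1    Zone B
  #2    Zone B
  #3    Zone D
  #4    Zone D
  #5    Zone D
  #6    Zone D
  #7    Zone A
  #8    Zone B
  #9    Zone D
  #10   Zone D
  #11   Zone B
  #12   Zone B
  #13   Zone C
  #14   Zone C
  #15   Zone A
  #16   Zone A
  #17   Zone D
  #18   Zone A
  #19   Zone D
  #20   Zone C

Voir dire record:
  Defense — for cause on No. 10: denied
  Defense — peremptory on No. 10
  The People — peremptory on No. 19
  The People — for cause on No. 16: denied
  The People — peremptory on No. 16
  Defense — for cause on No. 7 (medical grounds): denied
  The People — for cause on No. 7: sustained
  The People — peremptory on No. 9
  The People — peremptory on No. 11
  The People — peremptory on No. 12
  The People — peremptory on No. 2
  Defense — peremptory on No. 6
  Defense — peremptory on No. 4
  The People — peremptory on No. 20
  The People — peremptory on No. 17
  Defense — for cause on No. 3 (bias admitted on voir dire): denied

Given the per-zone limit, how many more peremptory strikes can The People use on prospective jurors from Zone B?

The People peremptories so far: #19, #16, #9, #11, #12, #2, #20, #17 — 8 of 10 used, 2 left overall.
Against Zone B: #11, #12, #2 — 3 used; per-zone cap 7 leaves 4.
Binding limit: min(2, 4) = 2.

2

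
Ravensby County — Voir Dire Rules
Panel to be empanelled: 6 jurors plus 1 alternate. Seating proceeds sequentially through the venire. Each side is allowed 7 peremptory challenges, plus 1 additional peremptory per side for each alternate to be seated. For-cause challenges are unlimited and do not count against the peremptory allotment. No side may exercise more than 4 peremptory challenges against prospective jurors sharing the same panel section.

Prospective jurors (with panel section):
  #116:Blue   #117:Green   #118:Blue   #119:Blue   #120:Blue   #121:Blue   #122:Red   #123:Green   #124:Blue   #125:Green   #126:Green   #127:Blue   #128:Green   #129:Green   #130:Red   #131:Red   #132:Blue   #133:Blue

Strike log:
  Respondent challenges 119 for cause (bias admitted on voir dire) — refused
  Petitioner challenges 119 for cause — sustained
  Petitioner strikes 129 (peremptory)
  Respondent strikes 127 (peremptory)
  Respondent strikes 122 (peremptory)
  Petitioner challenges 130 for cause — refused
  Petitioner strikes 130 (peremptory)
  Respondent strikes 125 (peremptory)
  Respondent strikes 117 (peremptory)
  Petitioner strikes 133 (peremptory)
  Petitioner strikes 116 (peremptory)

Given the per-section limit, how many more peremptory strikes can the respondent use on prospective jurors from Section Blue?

3

Respondent peremptories so far: #127, #122, #125, #117 — 4 of 8 used, 4 left overall.
Against Section Blue: #127 — 1 used; per-section cap 4 leaves 3.
Binding limit: min(4, 3) = 3.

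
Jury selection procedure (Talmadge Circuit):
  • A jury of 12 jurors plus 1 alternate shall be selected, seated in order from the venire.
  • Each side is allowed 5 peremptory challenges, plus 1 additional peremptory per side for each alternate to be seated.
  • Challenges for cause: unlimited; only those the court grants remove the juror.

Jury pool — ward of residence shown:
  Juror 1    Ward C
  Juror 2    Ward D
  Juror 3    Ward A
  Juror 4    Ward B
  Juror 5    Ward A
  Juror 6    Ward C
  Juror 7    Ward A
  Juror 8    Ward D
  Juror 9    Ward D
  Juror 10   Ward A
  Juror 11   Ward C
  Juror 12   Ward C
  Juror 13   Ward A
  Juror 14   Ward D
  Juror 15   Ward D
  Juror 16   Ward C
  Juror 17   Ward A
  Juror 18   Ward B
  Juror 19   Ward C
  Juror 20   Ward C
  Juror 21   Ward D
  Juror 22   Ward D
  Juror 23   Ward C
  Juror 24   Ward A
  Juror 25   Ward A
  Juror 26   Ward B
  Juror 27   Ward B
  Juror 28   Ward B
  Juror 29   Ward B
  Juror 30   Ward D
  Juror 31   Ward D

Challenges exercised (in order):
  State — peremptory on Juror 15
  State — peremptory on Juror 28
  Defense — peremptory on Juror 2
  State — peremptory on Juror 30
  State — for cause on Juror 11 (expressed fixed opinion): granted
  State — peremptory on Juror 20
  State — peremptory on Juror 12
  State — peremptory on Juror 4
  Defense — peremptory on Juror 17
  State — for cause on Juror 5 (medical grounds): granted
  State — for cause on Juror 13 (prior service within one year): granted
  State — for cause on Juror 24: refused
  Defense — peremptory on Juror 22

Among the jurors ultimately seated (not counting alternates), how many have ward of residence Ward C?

Removed: #2, #4, #5, #11, #12, #13, #15, #17, #20, #22, #28, #30.
Seated jurors 1–12: #1, #3, #6, #7, #8, #9, #10, #14, #16, #18, #19, #21 (alternates #23 not counted).
Of those, in Ward C: #1, #6, #16, #19 → 4.

4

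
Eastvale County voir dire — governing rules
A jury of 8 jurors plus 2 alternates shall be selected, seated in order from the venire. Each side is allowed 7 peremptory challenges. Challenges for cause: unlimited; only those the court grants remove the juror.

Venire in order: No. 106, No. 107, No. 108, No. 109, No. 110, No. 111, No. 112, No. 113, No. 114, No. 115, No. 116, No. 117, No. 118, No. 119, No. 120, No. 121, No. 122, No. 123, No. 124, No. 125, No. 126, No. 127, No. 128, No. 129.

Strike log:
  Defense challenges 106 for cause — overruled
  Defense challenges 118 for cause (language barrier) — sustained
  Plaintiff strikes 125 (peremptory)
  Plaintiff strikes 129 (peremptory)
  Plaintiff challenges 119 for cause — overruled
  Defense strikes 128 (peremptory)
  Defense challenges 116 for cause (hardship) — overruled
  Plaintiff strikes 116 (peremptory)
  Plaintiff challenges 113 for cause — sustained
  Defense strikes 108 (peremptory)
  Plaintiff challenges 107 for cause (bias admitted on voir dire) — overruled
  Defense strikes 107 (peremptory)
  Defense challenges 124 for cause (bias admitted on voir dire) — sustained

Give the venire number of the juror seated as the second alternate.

Removed: #107, #108, #113, #116, #118, #124, #125, #128, #129. (#106, #119 stay — for-cause denied.)
Seating in order: seats 1–8 → #106, #109, #110, #111, #112, #114, #115, #117; alternates → #119, #120.
So alternate 2 is #120.

120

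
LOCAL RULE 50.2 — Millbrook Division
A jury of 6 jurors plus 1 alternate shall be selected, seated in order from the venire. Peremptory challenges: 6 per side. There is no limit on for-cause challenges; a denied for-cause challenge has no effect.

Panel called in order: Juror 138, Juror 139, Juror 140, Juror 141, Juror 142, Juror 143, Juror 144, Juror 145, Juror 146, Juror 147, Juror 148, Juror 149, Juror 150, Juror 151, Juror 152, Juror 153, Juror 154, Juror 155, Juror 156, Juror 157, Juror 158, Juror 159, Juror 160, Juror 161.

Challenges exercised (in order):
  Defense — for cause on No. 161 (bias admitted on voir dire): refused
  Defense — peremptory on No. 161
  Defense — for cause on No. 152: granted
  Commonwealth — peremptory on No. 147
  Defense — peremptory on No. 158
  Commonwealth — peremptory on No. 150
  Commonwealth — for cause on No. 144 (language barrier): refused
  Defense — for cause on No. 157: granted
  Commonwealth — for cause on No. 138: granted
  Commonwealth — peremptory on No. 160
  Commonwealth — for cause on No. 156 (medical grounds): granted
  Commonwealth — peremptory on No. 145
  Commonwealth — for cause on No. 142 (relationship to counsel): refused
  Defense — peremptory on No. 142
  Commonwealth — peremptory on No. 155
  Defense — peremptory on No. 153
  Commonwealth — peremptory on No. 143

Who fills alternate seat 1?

Removed: #138, #142, #143, #145, #147, #150, #152, #153, #155, #156, #157, #158, #160, #161. (#144 stays — for-cause denied.)
Seating in order: seats 1–6 → #139, #140, #141, #144, #146, #148; alternates → #149.
So alternate 1 is #149.

149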